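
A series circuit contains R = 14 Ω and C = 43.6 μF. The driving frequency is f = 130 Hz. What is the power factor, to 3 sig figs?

0.446

ω = 2πf = 816.8 rad/s
X_C = 1/(ωC) = 28.1 Ω
Z = 14.0 − j28.1 Ω
|Z| = √(14.0² + 28.1²) = 31.4 Ω
∠Z = arctan(-28.1/14.0) = -63.5°
cos φ = cos(-63.5°) = 0.446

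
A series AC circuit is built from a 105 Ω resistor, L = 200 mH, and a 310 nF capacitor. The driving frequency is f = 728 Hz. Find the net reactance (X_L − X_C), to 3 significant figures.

ω = 2πf = 4574 rad/s
X_L = ωL = 915 Ω
X_C = 1/(ωC) = 705 Ω
X = 915 − 705 = 210 Ω

210 Ω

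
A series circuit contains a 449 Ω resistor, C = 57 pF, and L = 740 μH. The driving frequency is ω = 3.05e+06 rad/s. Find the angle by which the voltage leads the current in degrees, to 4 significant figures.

X_L = ωL = 2257 Ω
X_C = 1/(ωC) = 5752 Ω
Net reactance X = X_L − X_C = -3495 Ω
Z = 449.0 − j3495 Ω
|Z| = √(449.0² + 3495²) = 3524 Ω
∠Z = arctan(-3495/449.0) = -82.68°

-82.68°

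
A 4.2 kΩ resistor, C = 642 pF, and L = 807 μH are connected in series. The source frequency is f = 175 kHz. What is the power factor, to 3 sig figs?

ω = 2πf = 1.1e+06 rad/s
X_L = ωL = 887 Ω
X_C = 1/(ωC) = 1420 Ω
Net reactance X = X_L − X_C = -529 Ω
Z = 4200 − j529 Ω
|Z| = √(4200² + 529²) = 4230 Ω
∠Z = arctan(-529/4200) = -7.18°
cos φ = cos(-7.18°) = 0.992

0.992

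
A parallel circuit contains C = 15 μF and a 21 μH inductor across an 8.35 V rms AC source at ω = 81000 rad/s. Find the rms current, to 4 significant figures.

X_L = ωL = 1.701 Ω
X_C = 1/(ωC) = 0.8230 Ω
Parallel: admittances add. Y = 1/(jωL) + jωC
Y = (0 + j0.6271) S
|Y| = 0.6271 S → |Z| = 1/|Y| = 1.595 Ω, ∠Z = −∠Y = -90.00°
I = V/|Z| = 8.35/1.595 = 5.236 A

5.236 A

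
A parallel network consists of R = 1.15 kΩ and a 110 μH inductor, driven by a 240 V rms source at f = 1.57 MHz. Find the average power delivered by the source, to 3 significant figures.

50.1 W

ω = 2πf = 9.865e+06 rad/s
X_L = ωL = 1090 Ω
Parallel: admittances add. Y = 1/R + 1/(jωL)
Y = (0.000870 − j0.000922) S
|Y| = 0.00127 S → |Z| = 1/|Y| = 789 Ω, ∠Z = −∠Y = 46.7°
I = V/|Z| = 304 mA
P = VI cos φ = 240 × 0.304 × cos(46.7°) = 50.1 W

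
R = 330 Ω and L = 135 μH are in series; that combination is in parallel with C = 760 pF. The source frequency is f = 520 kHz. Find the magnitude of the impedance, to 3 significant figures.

ω = 2πf = 3.267e+06 rad/s
X_L = ωL = 441 Ω
X_C = 1/(ωC) = 403 Ω
Branch 1 (R+jX_L): Z₁ = 330 + j441 Ω, |Z₁| = 551 Ω
Branch 2 (−jX_C): Z₂ = −j403 Ω
Parallel: Z = Z₁Z₂/(Z₁+Z₂), |Z| = 668 Ω, ∠Z = -43.4°

668 Ω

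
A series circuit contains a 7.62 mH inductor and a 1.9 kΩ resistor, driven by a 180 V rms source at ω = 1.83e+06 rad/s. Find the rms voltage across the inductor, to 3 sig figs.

178 V

X_L = ωL = 13900 Ω
Z = 1900 + j13900 Ω
|Z| = √(1900² + 13900²) = 14100 Ω
I = V/|Z| = 12.8 mA
V_L = I·|Z_L| = 0.0128 × 13900 = 178 V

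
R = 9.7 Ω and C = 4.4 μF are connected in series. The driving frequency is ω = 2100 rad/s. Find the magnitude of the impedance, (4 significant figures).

X_C = 1/(ωC) = 108.2 Ω
Z = 9.700 − j108.2 Ω
|Z| = √(9.700² + 108.2²) = 108.7 Ω

108.7 Ω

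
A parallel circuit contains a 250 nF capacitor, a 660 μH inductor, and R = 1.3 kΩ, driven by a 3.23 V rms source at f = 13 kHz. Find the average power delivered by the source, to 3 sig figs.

8.03 mW

ω = 2πf = 81680 rad/s
X_L = ωL = 53.9 Ω
X_C = 1/(ωC) = 49.0 Ω
Parallel: admittances add. Y = 1/R + 1/(jωL) + jωC
Y = (0.000769 + j0.00187) S
|Y| = 0.00202 S → |Z| = 1/|Y| = 494 Ω, ∠Z = −∠Y = -67.6°
I = V/|Z| = 6.53 mA
P = VI cos φ = 3.23 × 0.00653 × cos(-67.6°) = 8.03 mW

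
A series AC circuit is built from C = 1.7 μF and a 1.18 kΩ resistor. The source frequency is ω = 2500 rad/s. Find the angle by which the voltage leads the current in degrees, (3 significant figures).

X_C = 1/(ωC) = 235 Ω
Z = 1180 − j235 Ω
|Z| = √(1180² + 235²) = 1200 Ω
∠Z = arctan(-235/1180) = -11.3°

-11.3°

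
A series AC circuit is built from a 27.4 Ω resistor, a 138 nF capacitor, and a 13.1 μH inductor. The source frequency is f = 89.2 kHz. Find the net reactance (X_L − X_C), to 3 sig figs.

-5.59 Ω

ω = 2πf = 560500 rad/s
X_L = ωL = 7.34 Ω
X_C = 1/(ωC) = 12.9 Ω
X = 7.34 − 12.9 = -5.59 Ω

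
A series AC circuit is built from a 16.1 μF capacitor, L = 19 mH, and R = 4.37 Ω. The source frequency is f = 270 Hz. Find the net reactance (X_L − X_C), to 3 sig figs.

-4.38 Ω

ω = 2πf = 1696 rad/s
X_L = ωL = 32.2 Ω
X_C = 1/(ωC) = 36.6 Ω
X = 32.2 − 36.6 = -4.38 Ω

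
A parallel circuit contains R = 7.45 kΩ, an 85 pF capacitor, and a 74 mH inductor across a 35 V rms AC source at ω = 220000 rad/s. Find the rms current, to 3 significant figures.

4.93 mA

X_L = ωL = 16300 Ω
X_C = 1/(ωC) = 53500 Ω
Parallel: admittances add. Y = 1/R + 1/(jωL) + jωC
Y = (0.000134 − j4.27e-05) S
|Y| = 0.000141 S → |Z| = 1/|Y| = 7100 Ω, ∠Z = −∠Y = 17.7°
I = V/|Z| = 35/7100 = 4.93 mA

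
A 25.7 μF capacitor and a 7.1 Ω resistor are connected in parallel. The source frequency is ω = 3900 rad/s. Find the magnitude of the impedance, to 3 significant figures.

X_C = 1/(ωC) = 9.98 Ω
Parallel: admittances add. Y = 1/R + jωC
Y = (0.141 + j0.100) S
|Y| = 0.173 S → |Z| = 1/|Y| = 5.78 Ω, ∠Z = −∠Y = -35.4°

5.78 Ω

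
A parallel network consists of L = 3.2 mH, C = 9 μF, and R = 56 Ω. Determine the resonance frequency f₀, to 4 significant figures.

937.8 Hz

ω₀ = 1/√(LC) = 1/√(0.0032 × 9e-06) = 5893 rad/s
f₀ = ω₀/(2π) = 937.8 Hz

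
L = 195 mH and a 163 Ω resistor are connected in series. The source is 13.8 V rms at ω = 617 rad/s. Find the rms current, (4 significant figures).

X_L = ωL = 120.3 Ω
Z = 163.0 + j120.3 Ω
|Z| = √(163.0² + 120.3²) = 202.6 Ω
I = V/|Z| = 13.8/202.6 = 68.12 mA

68.12 mA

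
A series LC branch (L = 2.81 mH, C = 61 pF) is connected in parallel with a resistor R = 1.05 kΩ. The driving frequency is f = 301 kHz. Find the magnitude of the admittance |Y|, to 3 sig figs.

998 μS

ω = 2πf = 1.891e+06 rad/s
X_L = ωL = 5310 Ω
X_C = 1/(ωC) = 8670 Ω
Branch 1: Z₁ = R = 1050 Ω
Branch 2 (series LC): Z₂ = j(X_L − X_C) = −j3350 Ω
Parallel: Z = Z₁Z₂/(Z₁+Z₂), |Z| = 1000 Ω, ∠Z = -17.4°
|Y| = 1/|Z| = 998 μS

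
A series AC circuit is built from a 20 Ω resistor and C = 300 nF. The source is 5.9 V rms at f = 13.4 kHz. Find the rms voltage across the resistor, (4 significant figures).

2.660 V

ω = 2πf = 84190 rad/s
X_C = 1/(ωC) = 39.59 Ω
Z = 20.00 − j39.59 Ω
|Z| = √(20.00² + 39.59²) = 44.36 Ω
I = V/|Z| = 133.0 mA
V_R = I·|Z_R| = 0.1330 × 20.00 = 2.660 V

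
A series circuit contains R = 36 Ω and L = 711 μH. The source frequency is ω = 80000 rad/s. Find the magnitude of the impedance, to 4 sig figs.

67.32 Ω

X_L = ωL = 56.88 Ω
Z = 36.00 + j56.88 Ω
|Z| = √(36.00² + 56.88²) = 67.32 Ω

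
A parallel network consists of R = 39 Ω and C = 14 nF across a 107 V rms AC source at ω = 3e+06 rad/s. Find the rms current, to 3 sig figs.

5.27 A

X_C = 1/(ωC) = 23.8 Ω
Parallel: admittances add. Y = 1/R + jωC
Y = (0.0256 + j0.0420) S
|Y| = 0.0492 S → |Z| = 1/|Y| = 20.3 Ω, ∠Z = −∠Y = -58.6°
I = V/|Z| = 107/20.3 = 5.27 A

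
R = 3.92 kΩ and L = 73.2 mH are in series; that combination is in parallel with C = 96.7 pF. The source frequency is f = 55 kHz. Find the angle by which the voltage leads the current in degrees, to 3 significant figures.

40.9°

ω = 2πf = 345600 rad/s
X_L = ωL = 25300 Ω
X_C = 1/(ωC) = 29900 Ω
Branch 1 (R+jX_L): Z₁ = 3920 + j25300 Ω, |Z₁| = 25600 Ω
Branch 2 (−jX_C): Z₂ = −j29900 Ω
Parallel: Z = Z₁Z₂/(Z₁+Z₂), |Z| = 126000 Ω, ∠Z = 40.9°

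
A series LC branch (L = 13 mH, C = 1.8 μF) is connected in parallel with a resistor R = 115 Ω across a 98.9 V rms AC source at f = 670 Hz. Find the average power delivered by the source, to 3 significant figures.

85.1 W

ω = 2πf = 4210 rad/s
X_L = ωL = 54.7 Ω
X_C = 1/(ωC) = 132 Ω
Branch 1: Z₁ = R = 115 Ω
Branch 2 (series LC): Z₂ = j(X_L − X_C) = −j77.2 Ω
Parallel: Z = Z₁Z₂/(Z₁+Z₂), |Z| = 64.1 Ω, ∠Z = -56.1°
I = V/|Z| = 1.54 A
P = VI cos φ = 98.9 × 1.54 × cos(-56.1°) = 85.1 W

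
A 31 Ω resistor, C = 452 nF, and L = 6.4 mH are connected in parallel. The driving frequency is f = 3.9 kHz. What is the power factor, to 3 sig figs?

0.990

ω = 2πf = 24500 rad/s
X_L = ωL = 157 Ω
X_C = 1/(ωC) = 90.3 Ω
Parallel: admittances add. Y = 1/R + 1/(jωL) + jωC
Y = (0.0323 + j0.00470) S
|Y| = 0.0326 S → |Z| = 1/|Y| = 30.7 Ω, ∠Z = −∠Y = -8.29°
cos φ = cos(-8.29°) = 0.990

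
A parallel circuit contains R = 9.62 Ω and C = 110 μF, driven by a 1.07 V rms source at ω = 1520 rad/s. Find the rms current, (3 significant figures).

211 mA

X_C = 1/(ωC) = 5.98 Ω
Parallel: admittances add. Y = 1/R + jωC
Y = (0.104 + j0.167) S
|Y| = 0.197 S → |Z| = 1/|Y| = 5.08 Ω, ∠Z = −∠Y = -58.1°
I = V/|Z| = 1.07/5.08 = 211 mA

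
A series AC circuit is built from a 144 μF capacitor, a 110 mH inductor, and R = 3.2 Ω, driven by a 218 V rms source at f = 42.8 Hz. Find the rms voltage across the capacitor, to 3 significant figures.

1140 V

ω = 2πf = 268.9 rad/s
X_L = ωL = 29.6 Ω
X_C = 1/(ωC) = 25.8 Ω
Net reactance X = X_L − X_C = 3.76 Ω
Z = 3.20 + j3.76 Ω
|Z| = √(3.20² + 3.76²) = 4.94 Ω
I = V/|Z| = 44.2 A
V_C = I·|Z_C| = 44.2 × 25.8 = 1140 V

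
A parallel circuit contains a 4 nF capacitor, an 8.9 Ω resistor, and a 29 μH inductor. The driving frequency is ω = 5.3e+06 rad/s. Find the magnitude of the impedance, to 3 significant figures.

X_L = ωL = 154 Ω
X_C = 1/(ωC) = 47.2 Ω
Parallel: admittances add. Y = 1/R + 1/(jωL) + jωC
Y = (0.112 + j0.0147) S
|Y| = 0.113 S → |Z| = 1/|Y| = 8.82 Ω, ∠Z = −∠Y = -7.45°

8.82 Ω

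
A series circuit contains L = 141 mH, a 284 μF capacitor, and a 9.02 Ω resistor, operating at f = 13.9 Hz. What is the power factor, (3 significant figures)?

0.307

ω = 2πf = 87.34 rad/s
X_L = ωL = 12.3 Ω
X_C = 1/(ωC) = 40.3 Ω
Net reactance X = X_L − X_C = -28.0 Ω
Z = 9.02 − j28.0 Ω
|Z| = √(9.02² + 28.0²) = 29.4 Ω
∠Z = arctan(-28.0/9.02) = -72.1°
cos φ = cos(-72.1°) = 0.307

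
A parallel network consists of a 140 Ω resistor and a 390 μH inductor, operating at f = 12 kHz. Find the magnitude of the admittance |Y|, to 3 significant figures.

ω = 2πf = 75400 rad/s
X_L = ωL = 29.4 Ω
Parallel: admittances add. Y = 1/R + 1/(jωL)
Y = (0.00714 − j0.0340) S
|Y| = 0.0347 S → |Z| = 1/|Y| = 28.8 Ω, ∠Z = −∠Y = 78.1°

34.7 mS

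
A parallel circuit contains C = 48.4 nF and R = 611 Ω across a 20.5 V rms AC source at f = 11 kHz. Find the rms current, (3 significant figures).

ω = 2πf = 69120 rad/s
X_C = 1/(ωC) = 299 Ω
Parallel: admittances add. Y = 1/R + jωC
Y = (0.00164 + j0.00335) S
|Y| = 0.00372 S → |Z| = 1/|Y| = 269 Ω, ∠Z = −∠Y = -63.9°
I = V/|Z| = 20.5/269 = 76.3 mA

76.3 mA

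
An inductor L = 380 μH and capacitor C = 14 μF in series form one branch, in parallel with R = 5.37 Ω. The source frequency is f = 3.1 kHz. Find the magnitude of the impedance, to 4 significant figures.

ω = 2πf = 19480 rad/s
X_L = ωL = 7.402 Ω
X_C = 1/(ωC) = 3.667 Ω
Branch 1: Z₁ = R = 5.370 Ω
Branch 2 (series LC): Z₂ = j(X_L − X_C) = j3.734 Ω
Parallel: Z = Z₁Z₂/(Z₁+Z₂), |Z| = 3.066 Ω, ∠Z = 55.18°

3.066 Ω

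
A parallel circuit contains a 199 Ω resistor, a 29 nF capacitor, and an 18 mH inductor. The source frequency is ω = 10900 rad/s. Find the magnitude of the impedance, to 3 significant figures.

X_L = ωL = 196 Ω
X_C = 1/(ωC) = 3160 Ω
Parallel: admittances add. Y = 1/R + 1/(jωL) + jωC
Y = (0.00503 − j0.00478) S
|Y| = 0.00694 S → |Z| = 1/|Y| = 144 Ω, ∠Z = −∠Y = 43.6°

144 Ω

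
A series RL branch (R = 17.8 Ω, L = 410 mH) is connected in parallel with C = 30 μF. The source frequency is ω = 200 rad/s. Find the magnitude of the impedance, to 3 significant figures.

162 Ω

X_L = ωL = 82.0 Ω
X_C = 1/(ωC) = 167 Ω
Branch 1 (R+jX_L): Z₁ = 17.8 + j82.0 Ω, |Z₁| = 83.9 Ω
Branch 2 (−jX_C): Z₂ = −j167 Ω
Parallel: Z = Z₁Z₂/(Z₁+Z₂), |Z| = 162 Ω, ∠Z = 65.9°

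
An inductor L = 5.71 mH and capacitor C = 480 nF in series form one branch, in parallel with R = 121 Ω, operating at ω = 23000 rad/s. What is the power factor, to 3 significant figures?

0.319

X_L = ωL = 131 Ω
X_C = 1/(ωC) = 90.6 Ω
Branch 1: Z₁ = R = 121 Ω
Branch 2 (series LC): Z₂ = j(X_L − X_C) = j40.8 Ω
Parallel: Z = Z₁Z₂/(Z₁+Z₂), |Z| = 38.6 Ω, ∠Z = 71.4°
cos φ = cos(71.4°) = 0.319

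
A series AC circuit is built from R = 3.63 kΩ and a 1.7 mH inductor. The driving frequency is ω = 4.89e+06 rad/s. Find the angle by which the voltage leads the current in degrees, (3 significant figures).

X_L = ωL = 8310 Ω
Z = 3630 + j8310 Ω
|Z| = √(3630² + 8310²) = 9070 Ω
∠Z = arctan(8310/3630) = 66.4°

66.4°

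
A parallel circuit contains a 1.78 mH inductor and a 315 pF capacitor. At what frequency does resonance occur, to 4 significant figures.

212.5 kHz

ω₀ = 1/√(LC) = 1/√(0.00178 × 3.15e-10) = 1.335e+06 rad/s
f₀ = ω₀/(2π) = 212.5 kHz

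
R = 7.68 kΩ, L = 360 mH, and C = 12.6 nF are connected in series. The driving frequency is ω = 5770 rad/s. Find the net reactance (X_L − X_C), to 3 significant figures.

-11700 Ω

X_L = ωL = 2080 Ω
X_C = 1/(ωC) = 13800 Ω
X = 2080 − 13800 = -11700 Ω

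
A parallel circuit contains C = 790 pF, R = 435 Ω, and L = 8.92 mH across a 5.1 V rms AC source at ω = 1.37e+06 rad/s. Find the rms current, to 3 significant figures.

12.8 mA

X_L = ωL = 12200 Ω
X_C = 1/(ωC) = 924 Ω
Parallel: admittances add. Y = 1/R + 1/(jωL) + jωC
Y = (0.00230 + j0.00100) S
|Y| = 0.00251 S → |Z| = 1/|Y| = 399 Ω, ∠Z = −∠Y = -23.5°
I = V/|Z| = 5.1/399 = 12.8 mA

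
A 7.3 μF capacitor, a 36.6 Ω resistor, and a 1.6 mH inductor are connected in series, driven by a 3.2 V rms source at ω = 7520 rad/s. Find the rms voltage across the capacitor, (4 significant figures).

1.570 V

X_L = ωL = 12.03 Ω
X_C = 1/(ωC) = 18.22 Ω
Net reactance X = X_L − X_C = -6.184 Ω
Z = 36.60 − j6.184 Ω
|Z| = √(36.60² + 6.184²) = 37.12 Ω
I = V/|Z| = 86.21 mA
V_C = I·|Z_C| = 0.08621 × 18.22 = 1.570 V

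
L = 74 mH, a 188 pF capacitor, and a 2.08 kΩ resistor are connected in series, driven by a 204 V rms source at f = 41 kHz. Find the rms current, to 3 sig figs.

78.0 mA

ω = 2πf = 257600 rad/s
X_L = ωL = 19100 Ω
X_C = 1/(ωC) = 20600 Ω
Net reactance X = X_L − X_C = -1580 Ω
Z = 2080 − j1580 Ω
|Z| = √(2080² + 1580²) = 2610 Ω
I = V/|Z| = 204/2610 = 78.0 mA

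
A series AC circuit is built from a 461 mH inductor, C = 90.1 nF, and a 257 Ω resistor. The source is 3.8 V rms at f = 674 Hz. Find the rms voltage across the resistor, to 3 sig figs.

1.36 V

ω = 2πf = 4235 rad/s
X_L = ωL = 1950 Ω
X_C = 1/(ωC) = 2620 Ω
Net reactance X = X_L − X_C = -669 Ω
Z = 257 − j669 Ω
|Z| = √(257² + 669²) = 716 Ω
I = V/|Z| = 5.31 mA
V_R = I·|Z_R| = 0.00531 × 257 = 1.36 V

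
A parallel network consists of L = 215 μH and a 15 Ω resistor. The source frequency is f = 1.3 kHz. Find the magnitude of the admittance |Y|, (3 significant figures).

ω = 2πf = 8168 rad/s
X_L = ωL = 1.76 Ω
Parallel: admittances add. Y = 1/R + 1/(jωL)
Y = (0.0667 − j0.569) S
|Y| = 0.573 S → |Z| = 1/|Y| = 1.74 Ω, ∠Z = −∠Y = 83.3°

573 mS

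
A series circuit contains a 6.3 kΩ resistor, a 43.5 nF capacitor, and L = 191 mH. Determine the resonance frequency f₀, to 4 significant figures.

ω₀ = 1/√(LC) = 1/√(0.191 × 4.35e-08) = 10970 rad/s
f₀ = ω₀/(2π) = 1.746 kHz

1.746 kHz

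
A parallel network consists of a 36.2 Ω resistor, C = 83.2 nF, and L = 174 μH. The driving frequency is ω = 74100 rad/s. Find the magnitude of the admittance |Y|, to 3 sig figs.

X_L = ωL = 12.9 Ω
X_C = 1/(ωC) = 162 Ω
Parallel: admittances add. Y = 1/R + 1/(jωL) + jωC
Y = (0.0276 − j0.0714) S
|Y| = 0.0766 S → |Z| = 1/|Y| = 13.1 Ω, ∠Z = −∠Y = 68.8°

76.6 mS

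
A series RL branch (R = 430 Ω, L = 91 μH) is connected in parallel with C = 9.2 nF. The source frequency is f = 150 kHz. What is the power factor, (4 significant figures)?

ω = 2πf = 942500 rad/s
X_L = ωL = 85.77 Ω
X_C = 1/(ωC) = 115.3 Ω
Branch 1 (R+jX_L): Z₁ = 430.0 + j85.77 Ω, |Z₁| = 438.5 Ω
Branch 2 (−jX_C): Z₂ = −j115.3 Ω
Parallel: Z = Z₁Z₂/(Z₁+Z₂), |Z| = 117.3 Ω, ∠Z = -74.79°
cos φ = cos(-74.79°) = 0.2624

0.2624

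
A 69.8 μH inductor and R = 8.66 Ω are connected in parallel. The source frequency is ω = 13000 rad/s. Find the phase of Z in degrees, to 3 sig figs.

X_L = ωL = 0.907 Ω
Parallel: admittances add. Y = 1/R + 1/(jωL)
Y = (0.115 − j1.10) S
|Y| = 1.11 S → |Z| = 1/|Y| = 0.902 Ω, ∠Z = −∠Y = 84.0°

84.0°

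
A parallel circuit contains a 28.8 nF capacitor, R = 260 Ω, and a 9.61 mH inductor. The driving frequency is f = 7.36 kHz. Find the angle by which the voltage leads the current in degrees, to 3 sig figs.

ω = 2πf = 46240 rad/s
X_L = ωL = 444 Ω
X_C = 1/(ωC) = 751 Ω
Parallel: admittances add. Y = 1/R + 1/(jωL) + jωC
Y = (0.00385 − j0.000918) S
|Y| = 0.00395 S → |Z| = 1/|Y| = 253 Ω, ∠Z = −∠Y = 13.4°

13.4°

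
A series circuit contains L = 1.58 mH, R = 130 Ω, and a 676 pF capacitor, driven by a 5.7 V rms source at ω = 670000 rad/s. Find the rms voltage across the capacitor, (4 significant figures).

X_L = ωL = 1059 Ω
X_C = 1/(ωC) = 2208 Ω
Net reactance X = X_L − X_C = -1149 Ω
Z = 130.0 − j1149 Ω
|Z| = √(130.0² + 1149²) = 1157 Ω
I = V/|Z| = 4.928 mA
V_C = I·|Z_C| = 0.004928 × 2208 = 10.88 V

10.88 V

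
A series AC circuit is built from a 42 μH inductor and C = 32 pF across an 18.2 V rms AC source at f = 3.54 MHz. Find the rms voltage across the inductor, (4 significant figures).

ω = 2πf = 2.224e+07 rad/s
X_L = ωL = 934.2 Ω
X_C = 1/(ωC) = 1405 Ω
Net reactance X = X_L − X_C = -470.8 Ω
Z = − j470.8 Ω
|Z| = √(0² + 470.8²) = 470.8 Ω
I = V/|Z| = 38.66 mA
V_L = I·|Z_L| = 0.03866 × 934.2 = 36.11 V

36.11 V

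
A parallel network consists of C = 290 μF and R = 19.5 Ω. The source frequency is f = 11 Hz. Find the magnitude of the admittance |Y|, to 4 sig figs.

55.06 mS

ω = 2πf = 69.12 rad/s
X_C = 1/(ωC) = 49.89 Ω
Parallel: admittances add. Y = 1/R + jωC
Y = (0.05128 + j0.02004) S
|Y| = 0.05506 S → |Z| = 1/|Y| = 18.16 Ω, ∠Z = −∠Y = -21.35°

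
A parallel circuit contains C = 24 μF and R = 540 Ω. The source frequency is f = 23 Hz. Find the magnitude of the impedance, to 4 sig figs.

ω = 2πf = 144.5 rad/s
X_C = 1/(ωC) = 288.3 Ω
Parallel: admittances add. Y = 1/R + jωC
Y = (0.001852 + j0.003468) S
|Y| = 0.003932 S → |Z| = 1/|Y| = 254.3 Ω, ∠Z = −∠Y = -61.90°

254.3 Ω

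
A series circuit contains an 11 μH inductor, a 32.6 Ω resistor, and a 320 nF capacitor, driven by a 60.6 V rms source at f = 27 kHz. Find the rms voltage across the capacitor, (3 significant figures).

ω = 2πf = 169600 rad/s
X_L = ωL = 1.87 Ω
X_C = 1/(ωC) = 18.4 Ω
Net reactance X = X_L − X_C = -16.6 Ω
Z = 32.6 − j16.6 Ω
|Z| = √(32.6² + 16.6²) = 36.6 Ω
I = V/|Z| = 1.66 A
V_C = I·|Z_C| = 1.66 × 18.4 = 30.5 V

30.5 V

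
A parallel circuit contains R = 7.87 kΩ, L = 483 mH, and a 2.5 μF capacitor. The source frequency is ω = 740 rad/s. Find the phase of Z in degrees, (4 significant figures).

X_L = ωL = 357.4 Ω
X_C = 1/(ωC) = 540.5 Ω
Parallel: admittances add. Y = 1/R + 1/(jωL) + jωC
Y = (0.0001271 − j0.0009478) S
|Y| = 0.0009563 S → |Z| = 1/|Y| = 1046 Ω, ∠Z = −∠Y = 82.36°

82.36°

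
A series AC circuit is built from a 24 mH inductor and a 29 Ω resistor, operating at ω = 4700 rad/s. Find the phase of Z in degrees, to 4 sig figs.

75.58°

X_L = ωL = 112.8 Ω
Z = 29.00 + j112.8 Ω
|Z| = √(29.00² + 112.8²) = 116.5 Ω
∠Z = arctan(112.8/29.00) = 75.58°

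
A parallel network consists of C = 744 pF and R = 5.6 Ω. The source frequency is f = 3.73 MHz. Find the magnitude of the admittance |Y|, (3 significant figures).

ω = 2πf = 2.344e+07 rad/s
X_C = 1/(ωC) = 57.4 Ω
Parallel: admittances add. Y = 1/R + jωC
Y = (0.179 + j0.0174) S
|Y| = 0.179 S → |Z| = 1/|Y| = 5.57 Ω, ∠Z = −∠Y = -5.58°

179 mS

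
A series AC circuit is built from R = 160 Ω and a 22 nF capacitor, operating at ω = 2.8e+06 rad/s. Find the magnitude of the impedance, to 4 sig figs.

X_C = 1/(ωC) = 16.23 Ω
Z = 160.0 − j16.23 Ω
|Z| = √(160.0² + 16.23²) = 160.8 Ω

160.8 Ω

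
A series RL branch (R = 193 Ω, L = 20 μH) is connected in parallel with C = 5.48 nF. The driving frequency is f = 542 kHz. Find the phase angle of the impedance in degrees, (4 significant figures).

ω = 2πf = 3.405e+06 rad/s
X_L = ωL = 68.11 Ω
X_C = 1/(ωC) = 53.58 Ω
Branch 1 (R+jX_L): Z₁ = 193.0 + j68.11 Ω, |Z₁| = 204.7 Ω
Branch 2 (−jX_C): Z₂ = −j53.58 Ω
Parallel: Z = Z₁Z₂/(Z₁+Z₂), |Z| = 56.66 Ω, ∠Z = -74.87°

-74.87°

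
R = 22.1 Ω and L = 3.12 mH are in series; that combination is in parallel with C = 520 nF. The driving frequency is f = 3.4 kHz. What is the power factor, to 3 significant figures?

0.881

ω = 2πf = 21360 rad/s
X_L = ωL = 66.7 Ω
X_C = 1/(ωC) = 90.0 Ω
Branch 1 (R+jX_L): Z₁ = 22.1 + j66.7 Ω, |Z₁| = 70.2 Ω
Branch 2 (−jX_C): Z₂ = −j90.0 Ω
Parallel: Z = Z₁Z₂/(Z₁+Z₂), |Z| = 197 Ω, ∠Z = 28.3°
cos φ = cos(28.3°) = 0.881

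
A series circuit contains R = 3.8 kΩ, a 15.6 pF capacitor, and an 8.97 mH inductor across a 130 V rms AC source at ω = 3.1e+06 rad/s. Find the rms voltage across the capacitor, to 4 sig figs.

332.8 V

X_L = ωL = 27810 Ω
X_C = 1/(ωC) = 20680 Ω
Net reactance X = X_L − X_C = 7129 Ω
Z = 3800 + j7129 Ω
|Z| = √(3800² + 7129²) = 8078 Ω
I = V/|Z| = 16.09 mA
V_C = I·|Z_C| = 0.01609 × 20680 = 332.8 V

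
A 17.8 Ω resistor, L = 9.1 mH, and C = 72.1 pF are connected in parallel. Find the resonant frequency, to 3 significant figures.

ω₀ = 1/√(LC) = 1/√(0.0091 × 7.21e-11) = 1.235e+06 rad/s
f₀ = ω₀/(2π) = 196 kHz

196 kHz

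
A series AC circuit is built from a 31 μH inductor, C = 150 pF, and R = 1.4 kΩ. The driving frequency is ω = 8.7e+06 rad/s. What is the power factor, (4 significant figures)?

0.9425

X_L = ωL = 269.7 Ω
X_C = 1/(ωC) = 766.3 Ω
Net reactance X = X_L − X_C = -496.6 Ω
Z = 1400 − j496.6 Ω
|Z| = √(1400² + 496.6²) = 1485 Ω
∠Z = arctan(-496.6/1400) = -19.53°
cos φ = cos(-19.53°) = 0.9425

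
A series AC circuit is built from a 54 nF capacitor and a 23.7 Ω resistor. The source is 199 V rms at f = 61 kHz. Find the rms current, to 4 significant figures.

3.698 A

ω = 2πf = 383300 rad/s
X_C = 1/(ωC) = 48.32 Ω
Z = 23.70 − j48.32 Ω
|Z| = √(23.70² + 48.32²) = 53.82 Ω
I = V/|Z| = 199/53.82 = 3.698 A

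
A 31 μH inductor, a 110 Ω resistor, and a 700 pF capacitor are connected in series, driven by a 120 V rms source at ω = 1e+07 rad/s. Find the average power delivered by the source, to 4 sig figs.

X_L = ωL = 310.0 Ω
X_C = 1/(ωC) = 142.9 Ω
Net reactance X = X_L − X_C = 167.1 Ω
Z = 110.0 + j167.1 Ω
|Z| = √(110.0² + 167.1²) = 200.1 Ω
∠Z = arctan(167.1/110.0) = 56.65°
I = V/|Z| = 599.7 mA
P = VI cos φ = 120 × 0.5997 × cos(56.65°) = 39.56 W

39.56 W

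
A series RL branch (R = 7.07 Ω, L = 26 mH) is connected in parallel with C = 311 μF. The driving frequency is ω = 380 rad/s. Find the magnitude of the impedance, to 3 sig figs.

X_L = ωL = 9.88 Ω
X_C = 1/(ωC) = 8.46 Ω
Branch 1 (R+jX_L): Z₁ = 7.07 + j9.88 Ω, |Z₁| = 12.1 Ω
Branch 2 (−jX_C): Z₂ = −j8.46 Ω
Parallel: Z = Z₁Z₂/(Z₁+Z₂), |Z| = 14.3 Ω, ∠Z = -46.9°

14.3 Ω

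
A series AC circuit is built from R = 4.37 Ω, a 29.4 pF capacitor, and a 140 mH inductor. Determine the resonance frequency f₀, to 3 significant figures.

78.4 kHz

ω₀ = 1/√(LC) = 1/√(0.14 × 2.94e-11) = 492900 rad/s
f₀ = ω₀/(2π) = 78.4 kHz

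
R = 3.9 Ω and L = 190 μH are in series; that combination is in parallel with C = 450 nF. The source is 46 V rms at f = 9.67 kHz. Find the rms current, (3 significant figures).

2.61 A

ω = 2πf = 60760 rad/s
X_L = ωL = 11.5 Ω
X_C = 1/(ωC) = 36.6 Ω
Branch 1 (R+jX_L): Z₁ = 3.90 + j11.5 Ω, |Z₁| = 12.2 Ω
Branch 2 (−jX_C): Z₂ = −j36.6 Ω
Parallel: Z = Z₁Z₂/(Z₁+Z₂), |Z| = 17.6 Ω, ∠Z = 62.5°
I = V/|Z| = 46/17.6 = 2.61 A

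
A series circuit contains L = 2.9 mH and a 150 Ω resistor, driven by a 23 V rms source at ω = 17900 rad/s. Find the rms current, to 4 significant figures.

X_L = ωL = 51.91 Ω
Z = 150.0 + j51.91 Ω
|Z| = √(150.0² + 51.91²) = 158.7 Ω
I = V/|Z| = 23/158.7 = 144.9 mA

144.9 mA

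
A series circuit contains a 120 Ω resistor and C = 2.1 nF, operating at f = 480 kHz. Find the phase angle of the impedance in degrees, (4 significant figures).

ω = 2πf = 3.016e+06 rad/s
X_C = 1/(ωC) = 157.9 Ω
Z = 120.0 − j157.9 Ω
|Z| = √(120.0² + 157.9²) = 198.3 Ω
∠Z = arctan(-157.9/120.0) = -52.76°

-52.76°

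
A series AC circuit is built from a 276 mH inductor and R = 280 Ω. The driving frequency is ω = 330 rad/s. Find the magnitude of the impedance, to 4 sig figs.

X_L = ωL = 91.08 Ω
Z = 280.0 + j91.08 Ω
|Z| = √(280.0² + 91.08²) = 294.4 Ω

294.4 Ω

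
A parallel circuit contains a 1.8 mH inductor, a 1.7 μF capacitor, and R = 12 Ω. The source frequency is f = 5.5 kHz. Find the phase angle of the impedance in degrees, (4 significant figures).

-27.12°

ω = 2πf = 34560 rad/s
X_L = ωL = 62.20 Ω
X_C = 1/(ωC) = 17.02 Ω
Parallel: admittances add. Y = 1/R + 1/(jωL) + jωC
Y = (0.08333 + j0.04267) S
|Y| = 0.09362 S → |Z| = 1/|Y| = 10.68 Ω, ∠Z = −∠Y = -27.12°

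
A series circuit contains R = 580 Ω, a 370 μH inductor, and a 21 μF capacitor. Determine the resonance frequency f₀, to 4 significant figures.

ω₀ = 1/√(LC) = 1/√(0.00037 × 2.1e-05) = 11340 rad/s
f₀ = ω₀/(2π) = 1.806 kHz

1.806 kHz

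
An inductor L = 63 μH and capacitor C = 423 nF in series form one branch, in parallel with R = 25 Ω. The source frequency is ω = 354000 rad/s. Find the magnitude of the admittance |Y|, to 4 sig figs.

X_L = ωL = 22.30 Ω
X_C = 1/(ωC) = 6.678 Ω
Branch 1: Z₁ = R = 25.00 Ω
Branch 2 (series LC): Z₂ = j(X_L − X_C) = j15.62 Ω
Parallel: Z = Z₁Z₂/(Z₁+Z₂), |Z| = 13.25 Ω, ∠Z = 58.00°
|Y| = 1/|Z| = 75.48 mS

75.48 mS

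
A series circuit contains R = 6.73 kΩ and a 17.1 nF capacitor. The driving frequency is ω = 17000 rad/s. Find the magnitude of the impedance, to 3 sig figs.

X_C = 1/(ωC) = 3440 Ω
Z = 6730 − j3440 Ω
|Z| = √(6730² + 3440²) = 7560 Ω

7560 Ω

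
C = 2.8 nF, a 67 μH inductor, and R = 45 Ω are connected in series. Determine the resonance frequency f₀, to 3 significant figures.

ω₀ = 1/√(LC) = 1/√(6.7e-05 × 2.8e-09) = 2.309e+06 rad/s
f₀ = ω₀/(2π) = 367 kHz

367 kHz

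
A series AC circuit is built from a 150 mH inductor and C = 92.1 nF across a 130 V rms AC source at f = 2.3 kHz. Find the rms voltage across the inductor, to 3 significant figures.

199 V

ω = 2πf = 14450 rad/s
X_L = ωL = 2170 Ω
X_C = 1/(ωC) = 751 Ω
Net reactance X = X_L − X_C = 1420 Ω
Z = j1420 Ω
|Z| = √(0² + 1420²) = 1420 Ω
I = V/|Z| = 91.8 mA
V_L = I·|Z_L| = 0.0918 × 2170 = 199 V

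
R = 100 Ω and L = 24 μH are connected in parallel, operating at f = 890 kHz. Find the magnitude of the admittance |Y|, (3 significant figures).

12.5 mS

ω = 2πf = 5.592e+06 rad/s
X_L = ωL = 134 Ω
Parallel: admittances add. Y = 1/R + 1/(jωL)
Y = (0.0100 − j0.00745) S
|Y| = 0.0125 S → |Z| = 1/|Y| = 80.2 Ω, ∠Z = −∠Y = 36.7°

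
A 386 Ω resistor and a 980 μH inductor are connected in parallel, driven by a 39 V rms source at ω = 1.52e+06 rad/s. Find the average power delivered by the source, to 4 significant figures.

X_L = ωL = 1490 Ω
Parallel: admittances add. Y = 1/R + 1/(jωL)
Y = (0.002591 − j0.0006713) S
|Y| = 0.002676 S → |Z| = 1/|Y| = 373.7 Ω, ∠Z = −∠Y = 14.53°
I = V/|Z| = 104.4 mA
P = VI cos φ = 39 × 0.1044 × cos(14.53°) = 3.940 W

3.940 W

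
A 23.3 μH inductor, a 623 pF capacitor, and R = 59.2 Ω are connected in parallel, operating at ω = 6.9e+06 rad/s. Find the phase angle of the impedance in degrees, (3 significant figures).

6.49°

X_L = ωL = 161 Ω
X_C = 1/(ωC) = 233 Ω
Parallel: admittances add. Y = 1/R + 1/(jωL) + jωC
Y = (0.0169 − j0.00192) S
|Y| = 0.0170 S → |Z| = 1/|Y| = 58.8 Ω, ∠Z = −∠Y = 6.49°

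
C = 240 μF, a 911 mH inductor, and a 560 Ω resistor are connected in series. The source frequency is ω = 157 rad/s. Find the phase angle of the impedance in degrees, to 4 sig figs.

11.75°

X_L = ωL = 143.0 Ω
X_C = 1/(ωC) = 26.54 Ω
Net reactance X = X_L − X_C = 116.5 Ω
Z = 560.0 + j116.5 Ω
|Z| = √(560.0² + 116.5²) = 572.0 Ω
∠Z = arctan(116.5/560.0) = 11.75°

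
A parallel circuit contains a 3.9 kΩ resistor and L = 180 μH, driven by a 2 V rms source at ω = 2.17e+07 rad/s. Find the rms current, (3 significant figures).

725 μA

X_L = ωL = 3910 Ω
Parallel: admittances add. Y = 1/R + 1/(jωL)
Y = (0.000256 − j0.000256) S
|Y| = 0.000362 S → |Z| = 1/|Y| = 2760 Ω, ∠Z = −∠Y = 45.0°
I = V/|Z| = 2/2760 = 725 μA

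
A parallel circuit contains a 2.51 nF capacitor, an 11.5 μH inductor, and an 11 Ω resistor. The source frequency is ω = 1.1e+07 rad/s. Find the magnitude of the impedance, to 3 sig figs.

10.8 Ω

X_L = ωL = 126 Ω
X_C = 1/(ωC) = 36.2 Ω
Parallel: admittances add. Y = 1/R + 1/(jωL) + jωC
Y = (0.0909 + j0.0197) S
|Y| = 0.0930 S → |Z| = 1/|Y| = 10.8 Ω, ∠Z = −∠Y = -12.2°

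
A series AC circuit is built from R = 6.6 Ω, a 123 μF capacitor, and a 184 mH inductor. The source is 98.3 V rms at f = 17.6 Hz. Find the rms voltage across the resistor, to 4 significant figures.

ω = 2πf = 110.6 rad/s
X_L = ωL = 20.35 Ω
X_C = 1/(ωC) = 73.52 Ω
Net reactance X = X_L − X_C = -53.17 Ω
Z = 6.600 − j53.17 Ω
|Z| = √(6.600² + 53.17²) = 53.58 Ω
I = V/|Z| = 1.835 A
V_R = I·|Z_R| = 1.835 × 6.600 = 12.11 V

12.11 V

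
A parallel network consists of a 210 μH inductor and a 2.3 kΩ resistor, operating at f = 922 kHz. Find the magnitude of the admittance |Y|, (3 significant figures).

ω = 2πf = 5.793e+06 rad/s
X_L = ωL = 1220 Ω
Parallel: admittances add. Y = 1/R + 1/(jωL)
Y = (0.000435 − j0.000822) S
|Y| = 0.000930 S → |Z| = 1/|Y| = 1080 Ω, ∠Z = −∠Y = 62.1°

930 μS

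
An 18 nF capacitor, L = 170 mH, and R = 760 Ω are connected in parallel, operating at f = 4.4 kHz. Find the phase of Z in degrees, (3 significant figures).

-12.2°

ω = 2πf = 27650 rad/s
X_L = ωL = 4700 Ω
X_C = 1/(ωC) = 2010 Ω
Parallel: admittances add. Y = 1/R + 1/(jωL) + jωC
Y = (0.00132 + j0.000285) S
|Y| = 0.00135 S → |Z| = 1/|Y| = 743 Ω, ∠Z = −∠Y = -12.2°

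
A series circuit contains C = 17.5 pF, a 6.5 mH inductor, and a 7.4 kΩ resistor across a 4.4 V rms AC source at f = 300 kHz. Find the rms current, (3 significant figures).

ω = 2πf = 1.885e+06 rad/s
X_L = ωL = 12300 Ω
X_C = 1/(ωC) = 30300 Ω
Net reactance X = X_L − X_C = -18100 Ω
Z = 7400 − j18100 Ω
|Z| = √(7400² + 18100²) = 19500 Ω
I = V/|Z| = 4.4/19500 = 225 μA

225 μA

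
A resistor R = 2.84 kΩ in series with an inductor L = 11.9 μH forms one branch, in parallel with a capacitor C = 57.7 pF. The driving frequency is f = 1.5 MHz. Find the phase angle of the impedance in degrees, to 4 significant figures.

ω = 2πf = 9.425e+06 rad/s
X_L = ωL = 112.2 Ω
X_C = 1/(ωC) = 1839 Ω
Branch 1 (R+jX_L): Z₁ = 2840 + j112.2 Ω, |Z₁| = 2842 Ω
Branch 2 (−jX_C): Z₂ = −j1839 Ω
Parallel: Z = Z₁Z₂/(Z₁+Z₂), |Z| = 1572 Ω, ∠Z = -56.44°

-56.44°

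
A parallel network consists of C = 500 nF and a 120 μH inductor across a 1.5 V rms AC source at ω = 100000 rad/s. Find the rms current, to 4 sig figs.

X_L = ωL = 12.00 Ω
X_C = 1/(ωC) = 20.00 Ω
Parallel: admittances add. Y = 1/(jωL) + jωC
Y = (0 − j0.03333) S
|Y| = 0.03333 S → |Z| = 1/|Y| = 30.00 Ω, ∠Z = −∠Y = 90.00°
I = V/|Z| = 1.5/30.00 = 50.00 mA

50.00 mA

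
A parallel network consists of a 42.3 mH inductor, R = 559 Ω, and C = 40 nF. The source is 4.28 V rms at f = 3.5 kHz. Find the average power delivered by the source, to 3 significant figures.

32.8 mW

ω = 2πf = 21990 rad/s
X_L = ωL = 930 Ω
X_C = 1/(ωC) = 1140 Ω
Parallel: admittances add. Y = 1/R + 1/(jωL) + jωC
Y = (0.00179 − j0.000195) S
|Y| = 0.00180 S → |Z| = 1/|Y| = 556 Ω, ∠Z = −∠Y = 6.23°
I = V/|Z| = 7.70 mA
P = VI cos φ = 4.28 × 0.00770 × cos(6.23°) = 32.8 mW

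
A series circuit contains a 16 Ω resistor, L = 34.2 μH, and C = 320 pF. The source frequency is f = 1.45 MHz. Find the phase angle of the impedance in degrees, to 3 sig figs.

ω = 2πf = 9.111e+06 rad/s
X_L = ωL = 312 Ω
X_C = 1/(ωC) = 343 Ω
Net reactance X = X_L − X_C = -31.4 Ω
Z = 16.0 − j31.4 Ω
|Z| = √(16.0² + 31.4²) = 35.3 Ω
∠Z = arctan(-31.4/16.0) = -63.0°

-63.0°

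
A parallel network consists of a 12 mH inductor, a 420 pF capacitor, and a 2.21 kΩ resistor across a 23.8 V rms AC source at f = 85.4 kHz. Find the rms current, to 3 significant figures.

10.9 mA

ω = 2πf = 536600 rad/s
X_L = ωL = 6440 Ω
X_C = 1/(ωC) = 4440 Ω
Parallel: admittances add. Y = 1/R + 1/(jωL) + jωC
Y = (0.000452 + j7.01e-05) S
|Y| = 0.000458 S → |Z| = 1/|Y| = 2180 Ω, ∠Z = −∠Y = -8.80°
I = V/|Z| = 23.8/2180 = 10.9 mA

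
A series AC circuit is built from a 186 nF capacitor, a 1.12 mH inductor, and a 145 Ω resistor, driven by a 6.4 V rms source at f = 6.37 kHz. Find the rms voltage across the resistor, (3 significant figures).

5.45 V

ω = 2πf = 40020 rad/s
X_L = ωL = 44.8 Ω
X_C = 1/(ωC) = 134 Ω
Net reactance X = X_L − X_C = -89.5 Ω
Z = 145 − j89.5 Ω
|Z| = √(145² + 89.5²) = 170 Ω
I = V/|Z| = 37.6 mA
V_R = I·|Z_R| = 0.0376 × 145 = 5.45 V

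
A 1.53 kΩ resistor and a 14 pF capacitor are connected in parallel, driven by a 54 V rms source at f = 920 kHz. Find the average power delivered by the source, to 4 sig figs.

1.906 W

ω = 2πf = 5.781e+06 rad/s
X_C = 1/(ωC) = 12360 Ω
Parallel: admittances add. Y = 1/R + jωC
Y = (0.0006536 + j8.093e-05) S
|Y| = 0.0006586 S → |Z| = 1/|Y| = 1518 Ω, ∠Z = −∠Y = -7.058°
I = V/|Z| = 35.56 mA
P = VI cos φ = 54 × 0.03556 × cos(-7.058°) = 1.906 W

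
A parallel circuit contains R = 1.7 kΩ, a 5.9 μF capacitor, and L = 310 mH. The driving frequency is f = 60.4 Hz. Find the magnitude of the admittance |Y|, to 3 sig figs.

6.29 mS

ω = 2πf = 379.5 rad/s
X_L = ωL = 118 Ω
X_C = 1/(ωC) = 447 Ω
Parallel: admittances add. Y = 1/R + 1/(jωL) + jωC
Y = (0.000588 − j0.00626) S
|Y| = 0.00629 S → |Z| = 1/|Y| = 159 Ω, ∠Z = −∠Y = 84.6°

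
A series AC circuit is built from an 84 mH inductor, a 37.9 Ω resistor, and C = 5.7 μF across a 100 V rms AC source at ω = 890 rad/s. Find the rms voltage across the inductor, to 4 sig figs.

58.36 V

X_L = ωL = 74.76 Ω
X_C = 1/(ωC) = 197.1 Ω
Net reactance X = X_L − X_C = -122.4 Ω
Z = 37.90 − j122.4 Ω
|Z| = √(37.90² + 122.4²) = 128.1 Ω
I = V/|Z| = 780.7 mA
V_L = I·|Z_L| = 0.7807 × 74.76 = 58.36 V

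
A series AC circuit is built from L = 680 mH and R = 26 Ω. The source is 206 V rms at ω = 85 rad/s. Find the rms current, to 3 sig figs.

3.25 A

X_L = ωL = 57.8 Ω
Z = 26.0 + j57.8 Ω
|Z| = √(26.0² + 57.8²) = 63.4 Ω
I = V/|Z| = 206/63.4 = 3.25 A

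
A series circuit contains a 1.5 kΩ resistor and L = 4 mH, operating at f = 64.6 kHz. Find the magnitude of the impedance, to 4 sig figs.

2210 Ω

ω = 2πf = 405900 rad/s
X_L = ωL = 1624 Ω
Z = 1500 + j1624 Ω
|Z| = √(1500² + 1624²) = 2210 Ω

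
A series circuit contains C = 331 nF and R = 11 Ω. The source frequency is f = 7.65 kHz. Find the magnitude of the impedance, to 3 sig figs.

63.8 Ω

ω = 2πf = 48070 rad/s
X_C = 1/(ωC) = 62.9 Ω
Z = 11.0 − j62.9 Ω
|Z| = √(11.0² + 62.9²) = 63.8 Ω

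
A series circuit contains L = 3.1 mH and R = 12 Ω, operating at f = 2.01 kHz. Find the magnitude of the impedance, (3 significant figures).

40.9 Ω

ω = 2πf = 12630 rad/s
X_L = ωL = 39.2 Ω
Z = 12.0 + j39.2 Ω
|Z| = √(12.0² + 39.2²) = 40.9 Ω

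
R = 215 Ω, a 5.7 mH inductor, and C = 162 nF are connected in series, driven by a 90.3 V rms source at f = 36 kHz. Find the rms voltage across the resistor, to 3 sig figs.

15.2 V

ω = 2πf = 226200 rad/s
X_L = ωL = 1290 Ω
X_C = 1/(ωC) = 27.3 Ω
Net reactance X = X_L − X_C = 1260 Ω
Z = 215 + j1260 Ω
|Z| = √(215² + 1260²) = 1280 Ω
I = V/|Z| = 70.5 mA
V_R = I·|Z_R| = 0.0705 × 215 = 15.2 V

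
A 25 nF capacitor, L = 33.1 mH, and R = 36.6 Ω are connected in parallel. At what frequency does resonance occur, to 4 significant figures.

5.533 kHz

ω₀ = 1/√(LC) = 1/√(0.0331 × 2.5e-08) = 34760 rad/s
f₀ = ω₀/(2π) = 5.533 kHz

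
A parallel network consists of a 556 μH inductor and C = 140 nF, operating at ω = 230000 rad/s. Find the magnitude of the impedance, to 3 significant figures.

X_L = ωL = 128 Ω
X_C = 1/(ωC) = 31.1 Ω
Parallel: admittances add. Y = 1/(jωL) + jωC
Y = (0 + j0.0244) S
|Y| = 0.0244 S → |Z| = 1/|Y| = 41.0 Ω, ∠Z = −∠Y = -90.0°

41.0 Ω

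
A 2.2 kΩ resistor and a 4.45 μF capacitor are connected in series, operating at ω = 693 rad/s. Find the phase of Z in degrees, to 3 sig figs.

-8.38°

X_C = 1/(ωC) = 324 Ω
Z = 2200 − j324 Ω
|Z| = √(2200² + 324²) = 2220 Ω
∠Z = arctan(-324/2200) = -8.38°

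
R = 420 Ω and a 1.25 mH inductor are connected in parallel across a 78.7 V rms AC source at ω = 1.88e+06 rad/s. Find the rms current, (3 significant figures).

X_L = ωL = 2350 Ω
Parallel: admittances add. Y = 1/R + 1/(jωL)
Y = (0.00238 − j0.000426) S
|Y| = 0.00242 S → |Z| = 1/|Y| = 413 Ω, ∠Z = −∠Y = 10.1°
I = V/|Z| = 78.7/413 = 190 mA

190 mA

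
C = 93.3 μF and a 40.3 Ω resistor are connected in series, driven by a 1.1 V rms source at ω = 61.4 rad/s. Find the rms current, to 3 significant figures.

X_C = 1/(ωC) = 175 Ω
Z = 40.3 − j175 Ω
|Z| = √(40.3² + 175²) = 179 Ω
I = V/|Z| = 1.1/179 = 6.14 mA

6.14 mA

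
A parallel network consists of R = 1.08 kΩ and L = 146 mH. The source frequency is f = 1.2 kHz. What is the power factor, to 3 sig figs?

0.714

ω = 2πf = 7540 rad/s
X_L = ωL = 1100 Ω
Parallel: admittances add. Y = 1/R + 1/(jωL)
Y = (0.000926 − j0.000908) S
|Y| = 0.00130 S → |Z| = 1/|Y| = 771 Ω, ∠Z = −∠Y = 44.5°
cos φ = cos(44.5°) = 0.714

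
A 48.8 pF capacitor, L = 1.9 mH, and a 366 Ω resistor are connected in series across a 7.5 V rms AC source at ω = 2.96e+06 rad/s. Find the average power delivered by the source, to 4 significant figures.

11.30 mW

X_L = ωL = 5624 Ω
X_C = 1/(ωC) = 6923 Ω
Net reactance X = X_L − X_C = -1299 Ω
Z = 366.0 − j1299 Ω
|Z| = √(366.0² + 1299²) = 1349 Ω
∠Z = arctan(-1299/366.0) = -74.26°
I = V/|Z| = 5.558 mA
P = VI cos φ = 7.5 × 0.005558 × cos(-74.26°) = 11.30 mW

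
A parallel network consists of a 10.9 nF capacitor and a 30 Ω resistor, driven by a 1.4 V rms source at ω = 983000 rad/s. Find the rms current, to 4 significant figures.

X_C = 1/(ωC) = 93.33 Ω
Parallel: admittances add. Y = 1/R + jωC
Y = (0.03333 + j0.01071) S
|Y| = 0.03501 S → |Z| = 1/|Y| = 28.56 Ω, ∠Z = −∠Y = -17.82°
I = V/|Z| = 1.4/28.56 = 49.02 mA

49.02 mA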